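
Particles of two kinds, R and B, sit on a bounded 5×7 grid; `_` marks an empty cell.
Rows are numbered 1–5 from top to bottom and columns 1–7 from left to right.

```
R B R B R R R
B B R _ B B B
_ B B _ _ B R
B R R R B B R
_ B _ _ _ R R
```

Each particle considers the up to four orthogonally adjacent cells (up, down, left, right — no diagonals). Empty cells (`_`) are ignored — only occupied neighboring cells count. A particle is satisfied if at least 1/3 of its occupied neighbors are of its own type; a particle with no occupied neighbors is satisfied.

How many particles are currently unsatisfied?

5

Row 1: (1,1)R 0/2 unhappy · (1,2)B 1/3 ok · (1,3)R 1/3 ok · (1,4)B 0/2 unhappy · (1,5)R 1/3 ok · (1,6)R 2/3 ok · (1,7)R 1/2 ok
Row 2: (2,1)B 1/2 ok · (2,2)B 3/4 ok · (2,3)R 1/3 ok · (2,5)B 1/2 ok · (2,6)B 3/4 ok · (2,7)B 1/3 ok
Row 3: (3,2)B 2/3 ok · (3,3)B 1/3 ok · (3,6)B 2/3 ok · (3,7)R 1/3 ok
Row 4: (4,1)B 0/1 unhappy · (4,2)R 1/4 unhappy · (4,3)R 2/3 ok · (4,4)R 1/2 ok · (4,5)B 1/2 ok · (4,6)B 2/4 ok · (4,7)R 2/3 ok
Row 5: (5,2)B 0/1 unhappy · (5,6)R 1/2 ok · (5,7)R 2/2 ok
Unsatisfied: (1,1), (1,4), (4,1), (4,2), (5,2) — 5 in total.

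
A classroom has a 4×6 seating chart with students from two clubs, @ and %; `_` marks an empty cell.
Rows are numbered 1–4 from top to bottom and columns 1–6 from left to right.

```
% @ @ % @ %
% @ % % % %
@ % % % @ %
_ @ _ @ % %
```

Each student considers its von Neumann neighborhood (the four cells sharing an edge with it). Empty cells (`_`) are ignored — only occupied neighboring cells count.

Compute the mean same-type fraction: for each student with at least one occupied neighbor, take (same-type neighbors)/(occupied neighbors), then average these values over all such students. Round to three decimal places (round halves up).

Row 1: (1,1)% 1/2 · (1,2)@ 2/3 · (1,3)@ 1/3 · (1,4)% 1/3 · (1,5)@ 0/3 · (1,6)% 1/2
Row 2: (2,1)% 1/3 · (2,2)@ 1/4 · (2,3)% 2/4 · (2,4)% 4/4 · (2,5)% 2/4 · (2,6)% 3/3
Row 3: (3,1)@ 0/2 · (3,2)% 1/4 · (3,3)% 3/3 · (3,4)% 2/4 · (3,5)@ 0/4 · (3,6)% 2/3
Row 4: (4,2)@ 0/1 · (4,4)@ 0/2 · (4,5)% 1/3 · (4,6)% 2/2
Sum over 22 students: 1/2 + 2/3 + 1/3 + 1/3 + 0/3 + 1/2 + 1/3 + 1/4 + 2/4 + 4/4 + 2/4 + 3/3 + 0/2 + 1/4 + 3/3 + 2/4 + 0/4 + 2/3 + 0/1 + 0/2 + 1/3 + 2/2 = 29/3; mean = 29/3 ÷ 22 = 29/66 = 0.439393… → 0.439.

0.439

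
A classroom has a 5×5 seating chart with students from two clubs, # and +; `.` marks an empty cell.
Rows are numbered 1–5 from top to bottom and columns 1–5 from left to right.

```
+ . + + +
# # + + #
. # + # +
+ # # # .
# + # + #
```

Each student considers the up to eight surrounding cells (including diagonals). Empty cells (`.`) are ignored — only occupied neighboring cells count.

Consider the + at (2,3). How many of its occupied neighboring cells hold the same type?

4

Occupied neighbors of (2,3): (1,3)=+, (1,4)=+, (2,2)=#, (2,4)=+, (3,2)=#, (3,3)=+, (3,4)=#.
Same type (+): 4 of 7.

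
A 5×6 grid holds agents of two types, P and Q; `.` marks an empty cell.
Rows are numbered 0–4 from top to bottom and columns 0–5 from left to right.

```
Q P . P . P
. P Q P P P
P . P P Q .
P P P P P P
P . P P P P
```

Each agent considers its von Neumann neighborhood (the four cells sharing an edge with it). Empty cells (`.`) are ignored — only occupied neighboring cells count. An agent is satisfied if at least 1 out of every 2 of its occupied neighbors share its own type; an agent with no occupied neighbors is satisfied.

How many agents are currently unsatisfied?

Row 0: (0,0)Q 0/1 not · (0,1)P 1/2 satisfied · (0,3)P 1/1 satisfied · (0,5)P 1/1 satisfied
Row 1: (1,1)P 1/2 satisfied · (1,2)Q 0/3 not · (1,3)P 3/4 satisfied · (1,4)P 2/3 satisfied · (1,5)P 2/2 satisfied
Row 2: (2,0)P 1/1 satisfied · (2,2)P 2/3 satisfied · (2,3)P 3/4 satisfied · (2,4)Q 0/3 not
Row 3: (3,0)P 3/3 satisfied · (3,1)P 2/2 satisfied · (3,2)P 4/4 satisfied · (3,3)P 4/4 satisfied · (3,4)P 3/4 satisfied · (3,5)P 2/2 satisfied
Row 4: (4,0)P 1/1 satisfied · (4,2)P 2/2 satisfied · (4,3)P 3/3 satisfied · (4,4)P 3/3 satisfied · (4,5)P 2/2 satisfied
Unsatisfied: (0,0), (1,2), (2,4) — 3 in total.

3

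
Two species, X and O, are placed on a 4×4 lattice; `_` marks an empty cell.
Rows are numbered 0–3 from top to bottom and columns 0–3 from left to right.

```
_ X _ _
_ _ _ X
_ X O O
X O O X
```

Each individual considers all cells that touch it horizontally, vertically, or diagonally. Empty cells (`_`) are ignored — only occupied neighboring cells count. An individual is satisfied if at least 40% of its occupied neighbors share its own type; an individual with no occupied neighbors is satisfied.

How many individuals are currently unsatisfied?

Row 0: (0,1)X 0/0 ✓
Row 1: (1,3)X 0/2 ✗
Row 2: (2,1)X 1/4 ✗ · (2,2)O 3/6 ✓ · (2,3)O 2/4 ✓
Row 3: (3,0)X 1/2 ✓ · (3,1)O 2/4 ✓ · (3,2)O 3/5 ✓ · (3,3)X 0/3 ✗
Unsatisfied: (1,3), (2,1), (3,3) — 3 in total.

3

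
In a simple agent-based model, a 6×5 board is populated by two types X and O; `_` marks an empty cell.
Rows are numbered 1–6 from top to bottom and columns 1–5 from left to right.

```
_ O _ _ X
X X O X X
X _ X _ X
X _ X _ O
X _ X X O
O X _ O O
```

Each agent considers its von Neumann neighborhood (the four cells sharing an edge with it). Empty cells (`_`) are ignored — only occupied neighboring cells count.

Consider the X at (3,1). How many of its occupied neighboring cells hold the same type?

2

Occupied neighbors of (3,1): (2,1)=X, (4,1)=X.
Same type (X): 2 of 2.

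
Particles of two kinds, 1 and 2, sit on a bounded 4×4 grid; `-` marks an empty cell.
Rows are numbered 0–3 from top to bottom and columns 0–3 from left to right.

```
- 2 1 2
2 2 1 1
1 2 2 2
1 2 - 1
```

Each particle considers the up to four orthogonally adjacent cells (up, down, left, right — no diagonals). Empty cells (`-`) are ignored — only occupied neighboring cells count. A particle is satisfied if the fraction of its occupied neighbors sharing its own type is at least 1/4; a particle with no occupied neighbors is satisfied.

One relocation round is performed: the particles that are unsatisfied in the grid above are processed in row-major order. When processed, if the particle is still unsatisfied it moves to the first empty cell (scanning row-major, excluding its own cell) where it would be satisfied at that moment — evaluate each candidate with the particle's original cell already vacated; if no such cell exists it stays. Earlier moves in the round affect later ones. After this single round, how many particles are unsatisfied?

Initially unsatisfied (in order): (0,3), (3,3).
  (0,3) → (0,0).
  (3,3) → (0,3).
Resulting grid:
2 2 1 1
2 2 1 1
1 2 2 2
1 2 - -
All satisfied now.

0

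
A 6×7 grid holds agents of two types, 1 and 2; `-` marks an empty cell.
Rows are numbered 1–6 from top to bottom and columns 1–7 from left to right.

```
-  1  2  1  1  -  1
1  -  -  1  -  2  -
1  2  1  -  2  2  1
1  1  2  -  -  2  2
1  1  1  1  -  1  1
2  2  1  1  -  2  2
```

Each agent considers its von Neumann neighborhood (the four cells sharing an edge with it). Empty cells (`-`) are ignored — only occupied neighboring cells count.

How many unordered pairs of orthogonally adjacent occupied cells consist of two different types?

Scan each occupied cell's neighbors to the right and below so each pair is counted once.
Row 1: 1(1,2)–2(1,3)≠ 2(1,3)–1(1,4)≠ 1(1,4)–1(1,5)= 1(1,4)–1(2,4)=  → 2/4 unlike.
Row 2: 1(2,1)–1(3,1)= 2(2,6)–2(3,6)=  → 0/2 unlike.
Row 3: 1(3,1)–2(3,2)≠ 1(3,1)–1(4,1)= 2(3,2)–1(3,3)≠ 2(3,2)–1(4,2)≠ 1(3,3)–2(4,3)≠ 2(3,5)–2(3,6)= 2(3,6)–1(3,7)≠ 2(3,6)–2(4,6)= 1(3,7)–2(4,7)≠  → 6/9 unlike.
Row 4: 1(4,1)–1(4,2)= 1(4,1)–1(5,1)= 1(4,2)–2(4,3)≠ 1(4,2)–1(5,2)= 2(4,3)–1(5,3)≠ 2(4,6)–2(4,7)= 2(4,6)–1(5,6)≠ 2(4,7)–1(5,7)≠  → 4/8 unlike.
Row 5: 1(5,1)–1(5,2)= 1(5,1)–2(6,1)≠ 1(5,2)–1(5,3)= 1(5,2)–2(6,2)≠ 1(5,3)–1(5,4)= 1(5,3)–1(6,3)= 1(5,4)–1(6,4)= 1(5,6)–1(5,7)= 1(5,6)–2(6,6)≠ 1(5,7)–2(6,7)≠  → 4/10 unlike.
Row 6: 2(6,1)–2(6,2)= 2(6,2)–1(6,3)≠ 1(6,3)–1(6,4)= 2(6,6)–2(6,7)=  → 1/4 unlike.
Total adjacent occupied pairs: 37; unlike-type pairs: 17.

17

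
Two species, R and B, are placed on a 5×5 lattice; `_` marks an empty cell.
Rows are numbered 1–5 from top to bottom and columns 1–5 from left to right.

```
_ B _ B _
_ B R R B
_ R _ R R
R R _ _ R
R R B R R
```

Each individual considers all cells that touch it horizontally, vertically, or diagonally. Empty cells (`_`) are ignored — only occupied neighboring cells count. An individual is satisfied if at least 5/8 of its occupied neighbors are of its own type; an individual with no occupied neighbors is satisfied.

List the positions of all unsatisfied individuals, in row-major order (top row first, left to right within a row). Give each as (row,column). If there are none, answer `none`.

(1,2), (1,4), (2,2), (2,3), (2,4), (2,5), (5,3)

(1,2)B 1/2 ✗
(1,4)B 1/3 ✗
(2,2)B 1/3 ✗
(2,3)R 3/6 ✗
(2,4)R 3/5 ✗
(2,5)B 1/4 ✗
(3,2)R 3/4 ✓
(3,4)R 4/5 ✓
(3,5)R 3/4 ✓
(4,1)R 4/4 ✓
(4,2)R 4/5 ✓
(4,5)R 4/4 ✓
(5,1)R 3/3 ✓
(5,2)R 3/4 ✓
(5,3)B 0/3 ✗
(5,4)R 2/3 ✓
(5,5)R 2/2 ✓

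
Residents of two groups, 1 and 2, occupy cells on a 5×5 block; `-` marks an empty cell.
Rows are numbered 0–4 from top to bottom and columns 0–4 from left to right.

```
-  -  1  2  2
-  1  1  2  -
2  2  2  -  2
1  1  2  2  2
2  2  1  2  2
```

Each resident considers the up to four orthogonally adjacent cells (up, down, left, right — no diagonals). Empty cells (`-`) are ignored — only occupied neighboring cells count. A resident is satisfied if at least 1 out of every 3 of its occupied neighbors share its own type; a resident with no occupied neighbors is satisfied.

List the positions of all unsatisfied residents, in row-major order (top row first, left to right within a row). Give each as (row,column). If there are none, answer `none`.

(3,1), (4,2)

Row 0: (0,2)1 1/2 ✓ · (0,3)2 2/3 ✓ · (0,4)2 1/1 ✓
Row 1: (1,1)1 1/2 ✓ · (1,2)1 2/4 ✓ · (1,3)2 1/2 ✓
Row 2: (2,0)2 1/2 ✓ · (2,1)2 2/4 ✓ · (2,2)2 2/3 ✓ · (2,4)2 1/1 ✓
Row 3: (3,0)1 1/3 ✓ · (3,1)1 1/4 ✗ · (3,2)2 2/4 ✓ · (3,3)2 3/3 ✓ · (3,4)2 3/3 ✓
Row 4: (4,0)2 1/2 ✓ · (4,1)2 1/3 ✓ · (4,2)1 0/3 ✗ · (4,3)2 2/3 ✓ · (4,4)2 2/2 ✓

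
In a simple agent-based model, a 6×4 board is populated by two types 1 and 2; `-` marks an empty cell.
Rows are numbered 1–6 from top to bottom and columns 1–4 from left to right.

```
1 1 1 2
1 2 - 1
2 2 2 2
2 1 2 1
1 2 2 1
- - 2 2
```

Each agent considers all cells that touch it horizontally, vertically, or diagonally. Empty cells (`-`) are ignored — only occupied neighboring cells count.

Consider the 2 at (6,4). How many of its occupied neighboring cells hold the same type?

2

Occupied neighbors of (6,4): (5,3)=2, (5,4)=1, (6,3)=2.
Same type (2): 2 of 3.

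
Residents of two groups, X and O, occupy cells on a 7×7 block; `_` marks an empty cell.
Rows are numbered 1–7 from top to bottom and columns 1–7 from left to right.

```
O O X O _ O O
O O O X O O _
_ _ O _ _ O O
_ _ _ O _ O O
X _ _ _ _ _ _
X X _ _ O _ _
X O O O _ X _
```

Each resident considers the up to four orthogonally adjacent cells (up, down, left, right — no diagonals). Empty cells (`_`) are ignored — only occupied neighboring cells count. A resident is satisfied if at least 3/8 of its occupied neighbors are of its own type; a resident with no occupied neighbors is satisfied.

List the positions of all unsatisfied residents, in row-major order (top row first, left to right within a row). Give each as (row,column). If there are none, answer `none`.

(1,1)O 2/2 satisfied
(1,2)O 2/3 satisfied
(1,3)X 0/3 not
(1,4)O 0/2 not
(1,6)O 2/2 satisfied
(1,7)O 1/1 satisfied
(2,1)O 2/2 satisfied
(2,2)O 3/3 satisfied
(2,3)O 2/4 satisfied
(2,4)X 0/3 not
(2,5)O 1/2 satisfied
(2,6)O 3/3 satisfied
(3,3)O 1/1 satisfied
(3,6)O 3/3 satisfied
(3,7)O 2/2 satisfied
(4,4)O 0/0 satisfied
(4,6)O 2/2 satisfied
(4,7)O 2/2 satisfied
(5,1)X 1/1 satisfied
(6,1)X 3/3 satisfied
(6,2)X 1/2 satisfied
(6,5)O 0/0 satisfied
(7,1)X 1/2 satisfied
(7,2)O 1/3 not
(7,3)O 2/2 satisfied
(7,4)O 1/1 satisfied
(7,6)X 0/0 satisfied

(1,3), (1,4), (2,4), (7,2)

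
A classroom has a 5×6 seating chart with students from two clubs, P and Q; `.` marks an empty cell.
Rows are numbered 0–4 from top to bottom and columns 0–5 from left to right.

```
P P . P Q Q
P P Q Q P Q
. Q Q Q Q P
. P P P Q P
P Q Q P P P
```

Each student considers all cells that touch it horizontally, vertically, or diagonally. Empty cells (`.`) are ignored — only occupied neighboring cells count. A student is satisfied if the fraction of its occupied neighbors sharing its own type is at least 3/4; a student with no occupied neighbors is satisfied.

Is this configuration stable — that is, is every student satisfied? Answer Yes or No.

(0,0)P 3/3 ok
(0,1)P 3/4 ok
(0,3)P 1/4 unhappy
(0,4)Q 3/5 unhappy
(0,5)Q 2/3 unhappy
(1,0)P 3/4 ok
(1,1)P 3/6 unhappy
(1,2)Q 4/7 unhappy
(1,3)Q 5/7 unhappy
(1,4)P 2/8 unhappy
(1,5)Q 3/5 unhappy
(2,1)Q 2/6 unhappy
(2,2)Q 4/8 unhappy
(2,3)Q 5/8 unhappy
(2,4)Q 4/8 unhappy
(2,5)P 2/5 unhappy
(3,1)P 2/6 unhappy
(3,2)P 3/8 unhappy
(3,3)P 3/8 unhappy
(3,4)Q 2/8 unhappy
(3,5)P 3/5 unhappy
(4,0)P 1/2 unhappy
(4,1)Q 1/4 unhappy
(4,2)Q 1/5 unhappy
(4,3)P 3/5 unhappy
(4,4)P 4/5 ok
(4,5)P 2/3 unhappy
For instance (0,3) has only 1/4 same-type neighbors, below 3/4.

No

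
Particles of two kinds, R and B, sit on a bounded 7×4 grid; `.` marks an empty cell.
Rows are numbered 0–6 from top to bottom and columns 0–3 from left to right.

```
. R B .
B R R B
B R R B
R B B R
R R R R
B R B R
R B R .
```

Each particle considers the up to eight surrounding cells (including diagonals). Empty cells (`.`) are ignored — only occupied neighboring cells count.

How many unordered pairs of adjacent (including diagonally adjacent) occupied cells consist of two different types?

Scan each occupied cell's neighbors to the right and below (and the two forward diagonals) so each pair is counted once.
From row 0: 4 unlike of 7 pairs (running 4/7).
From row 1: 6 unlike of 13 pairs (running 10/20).
From row 2: 8 unlike of 13 pairs (running 18/33).
From row 3: 8 unlike of 13 pairs (running 26/46).
From row 4: 5 unlike of 13 pairs (running 31/59).
From row 5: 6 unlike of 11 pairs (running 37/70).
From row 6: 2 unlike of 2 pairs (running 39/72).
Total adjacent occupied pairs: 72; unlike-type pairs: 39.

39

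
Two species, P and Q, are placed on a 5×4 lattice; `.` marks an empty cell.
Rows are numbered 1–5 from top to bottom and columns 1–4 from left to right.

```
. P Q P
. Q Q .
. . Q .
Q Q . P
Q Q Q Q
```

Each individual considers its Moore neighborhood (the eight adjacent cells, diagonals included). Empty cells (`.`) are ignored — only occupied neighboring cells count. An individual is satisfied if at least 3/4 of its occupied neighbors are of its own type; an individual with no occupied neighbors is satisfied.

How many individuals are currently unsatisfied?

6

Row 1: (1,2)P 0/3 not · (1,3)Q 2/4 not · (1,4)P 0/2 not
Row 2: (2,2)Q 3/4 satisfied · (2,3)Q 3/5 not
Row 3: (3,3)Q 3/4 satisfied
Row 4: (4,1)Q 3/3 satisfied · (4,2)Q 5/5 satisfied · (4,4)P 0/3 not
Row 5: (5,1)Q 3/3 satisfied · (5,2)Q 4/4 satisfied · (5,3)Q 3/4 satisfied · (5,4)Q 1/2 not
Unsatisfied: (1,2), (1,3), (1,4), (2,3), (4,4), (5,4) — 6 in total.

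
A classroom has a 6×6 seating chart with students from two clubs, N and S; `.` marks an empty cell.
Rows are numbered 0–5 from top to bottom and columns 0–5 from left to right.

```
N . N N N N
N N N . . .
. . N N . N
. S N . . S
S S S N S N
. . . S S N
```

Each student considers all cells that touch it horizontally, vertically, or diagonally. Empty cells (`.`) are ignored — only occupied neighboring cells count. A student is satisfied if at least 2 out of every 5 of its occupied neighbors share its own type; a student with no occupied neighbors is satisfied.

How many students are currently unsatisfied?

5

Row 0: (0,0)N 2/2 ok · (0,2)N 3/3 ok · (0,3)N 3/3 ok · (0,4)N 2/2 ok · (0,5)N 1/1 ok
Row 1: (1,0)N 2/2 ok · (1,1)N 5/5 ok · (1,2)N 5/5 ok
Row 2: (2,2)N 4/5 ok · (2,3)N 3/3 ok · (2,5)N 0/1 unhappy
Row 3: (3,1)S 3/5 ok · (3,2)N 3/6 ok · (3,5)S 1/3 unhappy
Row 4: (4,0)S 2/2 ok · (4,1)S 3/4 ok · (4,2)S 3/5 ok · (4,3)N 1/5 unhappy · (4,4)S 3/6 ok · (4,5)N 1/4 unhappy
Row 5: (5,3)S 3/4 ok · (5,4)S 2/5 ok · (5,5)N 1/3 unhappy
Unsatisfied: (2,5), (3,5), (4,3), (4,5), (5,5) — 5 in total.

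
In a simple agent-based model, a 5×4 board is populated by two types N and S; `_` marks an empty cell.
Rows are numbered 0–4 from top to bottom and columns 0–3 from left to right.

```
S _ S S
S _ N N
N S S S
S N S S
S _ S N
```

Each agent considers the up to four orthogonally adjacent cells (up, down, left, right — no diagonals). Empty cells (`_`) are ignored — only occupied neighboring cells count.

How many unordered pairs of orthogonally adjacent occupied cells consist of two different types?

12

Scan each occupied cell's neighbors to the right and below so each pair is counted once.
Row 0: S(0,0)–S(1,0)= S(0,2)–S(0,3)= S(0,2)–N(1,2)≠ S(0,3)–N(1,3)≠  → 2/4 unlike.
Row 1: S(1,0)–N(2,0)≠ N(1,2)–N(1,3)= N(1,2)–S(2,2)≠ N(1,3)–S(2,3)≠  → 3/4 unlike.
Row 2: N(2,0)–S(2,1)≠ N(2,0)–S(3,0)≠ S(2,1)–S(2,2)= S(2,1)–N(3,1)≠ S(2,2)–S(2,3)= S(2,2)–S(3,2)= S(2,3)–S(3,3)=  → 3/7 unlike.
Row 3: S(3,0)–N(3,1)≠ S(3,0)–S(4,0)= N(3,1)–S(3,2)≠ S(3,2)–S(3,3)= S(3,2)–S(4,2)= S(3,3)–N(4,3)≠  → 3/6 unlike.
Row 4: S(4,2)–N(4,3)≠  → 1/1 unlike.
Total adjacent occupied pairs: 22; unlike-type pairs: 12.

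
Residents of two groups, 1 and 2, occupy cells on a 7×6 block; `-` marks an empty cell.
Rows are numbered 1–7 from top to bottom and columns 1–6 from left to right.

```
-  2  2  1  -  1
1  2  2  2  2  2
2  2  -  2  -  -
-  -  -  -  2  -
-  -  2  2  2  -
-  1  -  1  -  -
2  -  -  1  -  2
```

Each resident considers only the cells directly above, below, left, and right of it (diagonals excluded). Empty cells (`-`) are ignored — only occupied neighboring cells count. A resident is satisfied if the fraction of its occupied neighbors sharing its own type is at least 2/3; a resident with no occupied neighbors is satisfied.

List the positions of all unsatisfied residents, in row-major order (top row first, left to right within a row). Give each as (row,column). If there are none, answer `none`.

(1,4), (1,6), (2,1), (2,6), (3,1), (6,4)

Row 1: (1,2)2 2/2 satisfied · (1,3)2 2/3 satisfied · (1,4)1 0/2 not · (1,6)1 0/1 not
Row 2: (2,1)1 0/2 not · (2,2)2 3/4 satisfied · (2,3)2 3/3 satisfied · (2,4)2 3/4 satisfied · (2,5)2 2/2 satisfied · (2,6)2 1/2 not
Row 3: (3,1)2 1/2 not · (3,2)2 2/2 satisfied · (3,4)2 1/1 satisfied
Row 4: (4,5)2 1/1 satisfied
Row 5: (5,3)2 1/1 satisfied · (5,4)2 2/3 satisfied · (5,5)2 2/2 satisfied
Row 6: (6,2)1 0/0 satisfied · (6,4)1 1/2 not
Row 7: (7,1)2 0/0 satisfied · (7,4)1 1/1 satisfied · (7,6)2 0/0 satisfied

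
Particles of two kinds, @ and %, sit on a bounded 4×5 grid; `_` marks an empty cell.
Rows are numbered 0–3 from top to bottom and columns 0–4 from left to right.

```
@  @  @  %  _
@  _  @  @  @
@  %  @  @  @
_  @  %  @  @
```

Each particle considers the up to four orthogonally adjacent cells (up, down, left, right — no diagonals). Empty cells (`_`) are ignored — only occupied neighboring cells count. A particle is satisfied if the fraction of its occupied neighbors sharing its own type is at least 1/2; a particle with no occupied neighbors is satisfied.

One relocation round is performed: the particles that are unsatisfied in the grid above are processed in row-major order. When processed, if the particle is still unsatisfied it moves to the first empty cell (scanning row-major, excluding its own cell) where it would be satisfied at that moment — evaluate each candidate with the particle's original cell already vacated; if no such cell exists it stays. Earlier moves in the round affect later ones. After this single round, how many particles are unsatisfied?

Initially unsatisfied (in order): (0,3), (2,1), (3,1), (3,2).
  (0,3): no empty cell satisfies it; stays.
  (2,1) → (0,4).
  (3,1) → (1,1).
  (3,2) → (3,1).
Resulting grid:
@ @ @ % %
@ @ @ @ @
@ _ @ @ @
_ % _ @ @
Unsatisfied now: (0,3).

1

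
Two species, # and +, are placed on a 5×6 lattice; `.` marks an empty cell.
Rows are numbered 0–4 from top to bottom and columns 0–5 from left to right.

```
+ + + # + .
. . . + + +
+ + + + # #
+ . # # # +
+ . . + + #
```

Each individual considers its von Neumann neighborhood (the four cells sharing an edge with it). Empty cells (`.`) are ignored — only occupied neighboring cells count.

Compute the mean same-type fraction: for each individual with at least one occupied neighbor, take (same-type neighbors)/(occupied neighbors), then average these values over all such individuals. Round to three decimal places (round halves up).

0.576

(0,0)+ 1/1
(0,1)+ 2/2
(0,2)+ 1/2
(0,3)# 0/3
(0,4)+ 1/2
(1,3)+ 2/3
(1,4)+ 3/4
(1,5)+ 1/2
(2,0)+ 2/2
(2,1)+ 2/2
(2,2)+ 2/3
(2,3)+ 2/4
(2,4)# 2/4
(2,5)# 1/3
(3,0)+ 2/2
(3,2)# 1/2
(3,3)# 2/4
(3,4)# 2/4
(3,5)+ 0/3
(4,0)+ 1/1
(4,3)+ 1/2
(4,4)+ 1/3
(4,5)# 0/2
Sum over 23 individuals: 1/1 + 2/2 + 1/2 + 0/3 + 1/2 + 2/3 + 3/4 + 1/2 + 2/2 + 2/2 + 2/3 + 2/4 + 2/4 + 1/3 + 2/2 + 1/2 + 2/4 + 2/4 + 0/3 + 1/1 + 1/2 + 1/3 + 0/2 = 53/4; mean = 53/4 ÷ 23 = 53/92 = 0.576086… → 0.576.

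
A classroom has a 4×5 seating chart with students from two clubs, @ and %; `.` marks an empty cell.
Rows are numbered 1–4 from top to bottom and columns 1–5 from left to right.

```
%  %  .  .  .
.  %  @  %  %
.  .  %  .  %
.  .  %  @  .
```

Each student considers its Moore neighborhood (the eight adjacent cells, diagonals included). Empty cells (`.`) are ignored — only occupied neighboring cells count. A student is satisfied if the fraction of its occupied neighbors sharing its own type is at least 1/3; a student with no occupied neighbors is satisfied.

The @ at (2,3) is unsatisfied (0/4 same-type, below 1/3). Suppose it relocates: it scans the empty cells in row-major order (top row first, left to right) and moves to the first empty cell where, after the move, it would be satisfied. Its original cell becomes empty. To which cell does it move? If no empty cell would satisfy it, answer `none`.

Vacating (2,3). Empty cells in order:
  (1,3): 0/3 same-type → still unsatisfied.
  (1,4): 0/2 same-type → still unsatisfied.
  (1,5): 0/2 same-type → still unsatisfied.
  (2,1): 0/3 same-type → still unsatisfied.
  (3,1): 0/1 same-type → still unsatisfied.
  (3,2): 0/3 same-type → still unsatisfied.
  (3,4): 1/6 same-type → still unsatisfied.
  (4,1): 0/0 same-type → satisfied — stop here.

(4,1)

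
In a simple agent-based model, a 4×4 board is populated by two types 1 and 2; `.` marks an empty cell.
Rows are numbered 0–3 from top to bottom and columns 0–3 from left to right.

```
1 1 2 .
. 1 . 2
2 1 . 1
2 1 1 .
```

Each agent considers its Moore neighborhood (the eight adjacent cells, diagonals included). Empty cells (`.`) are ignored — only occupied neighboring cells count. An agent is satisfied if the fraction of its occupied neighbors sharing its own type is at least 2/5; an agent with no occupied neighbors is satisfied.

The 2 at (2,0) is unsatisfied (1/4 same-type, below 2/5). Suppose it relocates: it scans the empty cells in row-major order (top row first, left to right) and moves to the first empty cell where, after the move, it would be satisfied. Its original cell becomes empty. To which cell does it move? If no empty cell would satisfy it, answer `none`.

Vacating (2,0). Empty cells in order:
  (0,3): 2/2 same-type → satisfied — stop here.

(0,3)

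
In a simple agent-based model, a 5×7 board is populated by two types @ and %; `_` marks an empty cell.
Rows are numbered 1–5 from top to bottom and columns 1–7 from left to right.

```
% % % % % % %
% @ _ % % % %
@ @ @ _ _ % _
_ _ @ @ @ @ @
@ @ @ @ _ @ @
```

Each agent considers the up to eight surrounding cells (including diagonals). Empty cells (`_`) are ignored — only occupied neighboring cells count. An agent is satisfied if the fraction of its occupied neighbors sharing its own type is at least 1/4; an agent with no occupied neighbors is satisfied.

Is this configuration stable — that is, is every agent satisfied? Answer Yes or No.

Yes

Row 1: (1,1)% 2/3 satisfied · (1,2)% 3/4 satisfied · (1,3)% 3/4 satisfied · (1,4)% 4/4 satisfied · (1,5)% 5/5 satisfied · (1,6)% 5/5 satisfied · (1,7)% 3/3 satisfied
Row 2: (2,1)% 2/5 satisfied · (2,2)@ 3/7 satisfied · (2,4)% 4/5 satisfied · (2,5)% 6/6 satisfied · (2,6)% 6/6 satisfied · (2,7)% 4/4 satisfied
Row 3: (3,1)@ 2/3 satisfied · (3,2)@ 4/5 satisfied · (3,3)@ 4/5 satisfied · (3,6)% 3/6 satisfied
Row 4: (4,3)@ 6/6 satisfied · (4,4)@ 5/5 satisfied · (4,5)@ 4/5 satisfied · (4,6)@ 4/5 satisfied · (4,7)@ 3/4 satisfied
Row 5: (5,1)@ 1/1 satisfied · (5,2)@ 3/3 satisfied · (5,3)@ 4/4 satisfied · (5,4)@ 4/4 satisfied · (5,6)@ 4/4 satisfied · (5,7)@ 3/3 satisfied
All meet the threshold, so the configuration is stable.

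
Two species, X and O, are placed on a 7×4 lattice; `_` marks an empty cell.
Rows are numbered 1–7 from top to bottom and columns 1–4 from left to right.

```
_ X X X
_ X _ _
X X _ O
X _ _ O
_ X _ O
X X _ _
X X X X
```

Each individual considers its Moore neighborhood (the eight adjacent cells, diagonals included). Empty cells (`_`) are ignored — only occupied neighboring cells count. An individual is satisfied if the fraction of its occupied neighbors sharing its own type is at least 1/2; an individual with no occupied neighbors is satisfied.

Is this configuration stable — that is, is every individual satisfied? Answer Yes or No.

Row 1: (1,2)X 2/2 ok · (1,3)X 3/3 ok · (1,4)X 1/1 ok
Row 2: (2,2)X 4/4 ok
Row 3: (3,1)X 3/3 ok · (3,2)X 3/3 ok · (3,4)O 1/1 ok
Row 4: (4,1)X 3/3 ok · (4,4)O 2/2 ok
Row 5: (5,2)X 3/3 ok · (5,4)O 1/1 ok
Row 6: (6,1)X 4/4 ok · (6,2)X 5/5 ok
Row 7: (7,1)X 3/3 ok · (7,2)X 4/4 ok · (7,3)X 3/3 ok · (7,4)X 1/1 ok
All meet the threshold, so the configuration is stable.

Yes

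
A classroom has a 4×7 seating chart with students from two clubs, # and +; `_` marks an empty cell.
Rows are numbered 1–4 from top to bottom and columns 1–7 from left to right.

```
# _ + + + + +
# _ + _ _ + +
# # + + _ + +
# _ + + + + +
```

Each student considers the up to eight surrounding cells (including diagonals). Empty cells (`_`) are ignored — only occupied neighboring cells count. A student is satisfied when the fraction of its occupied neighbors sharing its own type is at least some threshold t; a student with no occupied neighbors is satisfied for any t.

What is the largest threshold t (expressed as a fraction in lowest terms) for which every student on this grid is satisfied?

1/2

Row 1: (1,1)# 1/1 · (1,3)+ 2/2 · (1,4)+ 3/3 · (1,5)+ 3/3 · (1,6)+ 4/4 · (1,7)+ 3/3
Row 2: (2,1)# 3/3 · (2,3)+ 4/5 · (2,6)+ 6/6 · (2,7)+ 5/5
Row 3: (3,1)# 3/3 · (3,2)# 3/6 · (3,3)+ 4/5 · (3,4)+ 5/5 · (3,6)+ 6/6 · (3,7)+ 5/5
Row 4: (4,1)# 2/2 · (4,3)+ 3/4 · (4,4)+ 4/4 · (4,5)+ 4/4 · (4,6)+ 4/4 · (4,7)+ 3/3
The smallest same-type fraction is 3/6 at (3,2), which reduces to 1/2. Any threshold above that leaves this student unsatisfied.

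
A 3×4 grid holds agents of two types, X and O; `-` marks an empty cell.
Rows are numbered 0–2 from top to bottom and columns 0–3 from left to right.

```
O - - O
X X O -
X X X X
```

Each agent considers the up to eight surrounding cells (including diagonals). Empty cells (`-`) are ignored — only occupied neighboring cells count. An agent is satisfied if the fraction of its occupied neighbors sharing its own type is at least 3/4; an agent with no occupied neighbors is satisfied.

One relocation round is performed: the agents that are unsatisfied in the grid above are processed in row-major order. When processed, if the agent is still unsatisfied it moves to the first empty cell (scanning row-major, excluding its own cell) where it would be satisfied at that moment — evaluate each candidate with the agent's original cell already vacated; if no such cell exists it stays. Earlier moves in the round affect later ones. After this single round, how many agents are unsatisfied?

Initially unsatisfied (in order): (0,0), (1,1), (1,2), (2,3).
  (0,0): no empty cell satisfies it; stays.
  (1,1): no empty cell satisfies it; stays.
  (1,2): no empty cell satisfies it; stays.
  (2,3): no empty cell satisfies it; stays.
Resulting grid:
O - - O
X X O -
X X X X
Unsatisfied now: (0,0), (1,1), (1,2), (2,3).

4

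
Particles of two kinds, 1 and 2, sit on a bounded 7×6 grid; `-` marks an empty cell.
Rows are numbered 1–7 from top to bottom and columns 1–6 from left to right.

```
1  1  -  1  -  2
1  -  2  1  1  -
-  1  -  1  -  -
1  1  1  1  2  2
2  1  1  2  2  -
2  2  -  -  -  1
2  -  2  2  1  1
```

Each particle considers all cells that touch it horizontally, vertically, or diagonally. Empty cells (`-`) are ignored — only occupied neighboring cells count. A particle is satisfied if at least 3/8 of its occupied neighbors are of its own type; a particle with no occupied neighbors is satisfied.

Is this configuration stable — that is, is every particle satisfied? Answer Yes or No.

(1,1)1 2/2 ok
(1,2)1 2/3 ok
(1,4)1 2/3 ok
(1,6)2 0/1 unhappy
(2,1)1 3/3 ok
(2,3)2 0/5 unhappy
(2,4)1 3/4 ok
(2,5)1 3/4 ok
(3,2)1 4/5 ok
(3,4)1 4/6 ok
(4,1)1 3/4 ok
(4,2)1 5/6 ok
(4,3)1 6/7 ok
(4,4)1 3/6 ok
(4,5)2 3/5 ok
(4,6)2 2/2 ok
(5,1)2 2/5 ok
(5,2)1 4/7 ok
(5,3)1 4/6 ok
(5,4)2 2/5 ok
(5,5)2 3/5 ok
(6,1)2 3/4 ok
(6,2)2 4/6 ok
(6,6)1 2/3 ok
(7,1)2 2/2 ok
(7,3)2 2/2 ok
(7,4)2 1/2 ok
(7,5)1 2/3 ok
(7,6)1 2/2 ok
For instance (1,6) has only 0/1 same-type neighbors, below 3/8.

No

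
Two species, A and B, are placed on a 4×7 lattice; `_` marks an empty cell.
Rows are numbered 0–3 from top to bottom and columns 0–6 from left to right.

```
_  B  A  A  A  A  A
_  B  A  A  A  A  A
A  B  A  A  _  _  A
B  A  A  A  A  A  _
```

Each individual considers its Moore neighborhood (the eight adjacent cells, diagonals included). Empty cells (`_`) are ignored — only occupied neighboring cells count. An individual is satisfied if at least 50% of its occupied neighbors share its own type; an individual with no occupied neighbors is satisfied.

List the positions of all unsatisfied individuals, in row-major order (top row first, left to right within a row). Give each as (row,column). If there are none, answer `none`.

(0,1), (1,1), (2,0), (2,1), (3,0)

Row 0: (0,1)B 1/3 not · (0,2)A 3/5 satisfied · (0,3)A 5/5 satisfied · (0,4)A 5/5 satisfied · (0,5)A 5/5 satisfied · (0,6)A 3/3 satisfied
Row 1: (1,1)B 2/6 not · (1,2)A 5/8 satisfied · (1,3)A 7/7 satisfied · (1,4)A 6/6 satisfied · (1,5)A 6/6 satisfied · (1,6)A 4/4 satisfied
Row 2: (2,0)A 1/4 not · (2,1)B 2/7 not · (2,2)A 6/8 satisfied · (2,3)A 7/7 satisfied · (2,6)A 3/3 satisfied
Row 3: (3,0)B 1/3 not · (3,1)A 3/5 satisfied · (3,2)A 4/5 satisfied · (3,3)A 4/4 satisfied · (3,4)A 3/3 satisfied · (3,5)A 2/2 satisfied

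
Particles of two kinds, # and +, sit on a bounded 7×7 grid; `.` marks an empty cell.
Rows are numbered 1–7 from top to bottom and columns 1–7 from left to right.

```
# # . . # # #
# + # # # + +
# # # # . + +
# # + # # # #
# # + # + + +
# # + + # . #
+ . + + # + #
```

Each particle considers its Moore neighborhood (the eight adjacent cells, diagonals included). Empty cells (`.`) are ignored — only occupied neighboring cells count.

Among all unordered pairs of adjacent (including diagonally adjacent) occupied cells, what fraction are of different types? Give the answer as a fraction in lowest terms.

Scan each occupied cell's neighbors to the right and below (and the two forward diagonals) so each pair is counted once.
Row 1: #(1,1)–#(1,2)= #(1,1)–#(2,1)= #(1,1)–+(2,2)≠ #(1,2)–+(2,2)≠ #(1,2)–#(2,3)= #(1,2)–#(2,1)= #(1,5)–#(1,6)= #(1,5)–#(2,5)= #(1,5)–+(2,6)≠ #(1,5)–#(2,4)= #(1,6)–#(1,7)= #(1,6)–+(2,6)≠ #(1,6)–+(2,7)≠ #(1,6)–#(2,5)= #(1,7)–+(2,7)≠ #(1,7)–+(2,6)≠  → 7/16 unlike.
Row 2: #(2,1)–+(2,2)≠ #(2,1)–#(3,1)= #(2,1)–#(3,2)= +(2,2)–#(2,3)≠ +(2,2)–#(3,2)≠ +(2,2)–#(3,3)≠ +(2,2)–#(3,1)≠ #(2,3)–#(2,4)= #(2,3)–#(3,3)= #(2,3)–#(3,4)= #(2,3)–#(3,2)= #(2,4)–#(2,5)= #(2,4)–#(3,4)= #(2,4)–#(3,3)= #(2,5)–+(2,6)≠ #(2,5)–+(3,6)≠ #(2,5)–#(3,4)= +(2,6)–+(2,7)= +(2,6)–+(3,6)= +(2,6)–+(3,7)= +(2,7)–+(3,7)= +(2,7)–+(3,6)=  → 7/22 unlike.
Row 3: #(3,1)–#(3,2)= #(3,1)–#(4,1)= #(3,1)–#(4,2)= #(3,2)–#(3,3)= #(3,2)–#(4,2)= #(3,2)–+(4,3)≠ #(3,2)–#(4,1)= #(3,3)–#(3,4)= #(3,3)–+(4,3)≠ #(3,3)–#(4,4)= #(3,3)–#(4,2)= #(3,4)–#(4,4)= #(3,4)–#(4,5)= #(3,4)–+(4,3)≠ +(3,6)–+(3,7)= +(3,6)–#(4,6)≠ +(3,6)–#(4,7)≠ +(3,6)–#(4,5)≠ +(3,7)–#(4,7)≠ +(3,7)–#(4,6)≠  → 8/20 unlike.
Row 4: #(4,1)–#(4,2)= #(4,1)–#(5,1)= #(4,1)–#(5,2)= #(4,2)–+(4,3)≠ #(4,2)–#(5,2)= #(4,2)–+(5,3)≠ #(4,2)–#(5,1)= +(4,3)–#(4,4)≠ +(4,3)–+(5,3)= +(4,3)–#(5,4)≠ +(4,3)–#(5,2)≠ #(4,4)–#(4,5)= #(4,4)–#(5,4)= #(4,4)–+(5,5)≠ #(4,4)–+(5,3)≠ #(4,5)–#(4,6)= #(4,5)–+(5,5)≠ #(4,5)–+(5,6)≠ #(4,5)–#(5,4)= #(4,6)–#(4,7)= #(4,6)–+(5,6)≠ #(4,6)–+(5,7)≠ #(4,6)–+(5,5)≠ #(4,7)–+(5,7)≠ #(4,7)–+(5,6)≠  → 14/25 unlike.
Row 5: #(5,1)–#(5,2)= #(5,1)–#(6,1)= #(5,1)–#(6,2)= #(5,2)–+(5,3)≠ #(5,2)–#(6,2)= #(5,2)–+(6,3)≠ #(5,2)–#(6,1)= +(5,3)–#(5,4)≠ +(5,3)–+(6,3)= +(5,3)–+(6,4)= +(5,3)–#(6,2)≠ #(5,4)–+(5,5)≠ #(5,4)–+(6,4)≠ #(5,4)–#(6,5)= #(5,4)–+(6,3)≠ +(5,5)–+(5,6)= +(5,5)–#(6,5)≠ +(5,5)–+(6,4)= +(5,6)–+(5,7)= +(5,6)–#(6,7)≠ +(5,6)–#(6,5)≠ +(5,7)–#(6,7)≠  → 11/22 unlike.
Row 6: #(6,1)–#(6,2)= #(6,1)–+(7,1)≠ #(6,2)–+(6,3)≠ #(6,2)–+(7,3)≠ #(6,2)–+(7,1)≠ +(6,3)–+(6,4)= +(6,3)–+(7,3)= +(6,3)–+(7,4)= +(6,4)–#(6,5)≠ +(6,4)–+(7,4)= +(6,4)–#(7,5)≠ +(6,4)–+(7,3)= #(6,5)–#(7,5)= #(6,5)–+(7,6)≠ #(6,5)–+(7,4)≠ #(6,7)–#(7,7)= #(6,7)–+(7,6)≠  → 9/17 unlike.
Row 7: +(7,3)–+(7,4)= +(7,4)–#(7,5)≠ #(7,5)–+(7,6)≠ +(7,6)–#(7,7)≠  → 3/4 unlike.
Total adjacent occupied pairs: 126; unlike-type pairs: 59.
59/126 is already in lowest terms.

59/126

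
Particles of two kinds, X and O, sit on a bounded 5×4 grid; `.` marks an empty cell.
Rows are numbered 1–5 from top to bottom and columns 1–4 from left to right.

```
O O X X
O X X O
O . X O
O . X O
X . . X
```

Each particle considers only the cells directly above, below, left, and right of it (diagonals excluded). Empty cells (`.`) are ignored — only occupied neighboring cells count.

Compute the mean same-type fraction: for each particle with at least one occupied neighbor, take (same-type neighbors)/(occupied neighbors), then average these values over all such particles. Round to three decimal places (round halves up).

(1,1)O 2/2
(1,2)O 1/3
(1,3)X 2/3
(1,4)X 1/2
(2,1)O 2/3
(2,2)X 1/3
(2,3)X 3/4
(2,4)O 1/3
(3,1)O 2/2
(3,3)X 2/3
(3,4)O 2/3
(4,1)O 1/2
(4,3)X 1/2
(4,4)O 1/3
(5,1)X 0/1
(5,4)X 0/1
Sum over 16 particles: 2/2 + 1/3 + 2/3 + 1/2 + 2/3 + 1/3 + 3/4 + 1/3 + 2/2 + 2/3 + 2/3 + 1/2 + 1/2 + 1/3 + 0/1 + 0/1 = 33/4; mean = 33/4 ÷ 16 = 33/64 = 0.515625 → 0.516.

0.516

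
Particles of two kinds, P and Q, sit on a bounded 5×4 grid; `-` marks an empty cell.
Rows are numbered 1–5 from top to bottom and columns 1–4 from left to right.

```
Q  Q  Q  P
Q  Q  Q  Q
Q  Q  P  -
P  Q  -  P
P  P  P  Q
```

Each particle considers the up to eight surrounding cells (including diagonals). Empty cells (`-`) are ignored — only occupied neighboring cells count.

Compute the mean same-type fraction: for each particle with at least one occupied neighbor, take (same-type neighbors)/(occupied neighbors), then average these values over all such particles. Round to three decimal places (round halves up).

Row 1: (1,1)Q 3/3 · (1,2)Q 5/5 · (1,3)Q 4/5 · (1,4)P 0/3
Row 2: (2,1)Q 5/5 · (2,2)Q 7/8 · (2,3)Q 5/7 · (2,4)Q 2/4
Row 3: (3,1)Q 4/5 · (3,2)Q 5/7 · (3,3)P 1/6
Row 4: (4,1)P 2/5 · (4,2)Q 2/7 · (4,4)P 2/3
Row 5: (5,1)P 2/3 · (5,2)P 3/4 · (5,3)P 2/4 · (5,4)Q 0/2
Sum over 18 particles: 3/3 + 5/5 + 4/5 + 0/3 + 5/5 + 7/8 + 5/7 + 2/4 + 4/5 + 5/7 + 1/6 + 2/5 + 2/7 + 2/3 + 2/3 + 3/4 + 2/4 + 0/2 = 607/56; mean = 607/56 ÷ 18 = 607/1008 = 0.602182… → 0.602.

0.602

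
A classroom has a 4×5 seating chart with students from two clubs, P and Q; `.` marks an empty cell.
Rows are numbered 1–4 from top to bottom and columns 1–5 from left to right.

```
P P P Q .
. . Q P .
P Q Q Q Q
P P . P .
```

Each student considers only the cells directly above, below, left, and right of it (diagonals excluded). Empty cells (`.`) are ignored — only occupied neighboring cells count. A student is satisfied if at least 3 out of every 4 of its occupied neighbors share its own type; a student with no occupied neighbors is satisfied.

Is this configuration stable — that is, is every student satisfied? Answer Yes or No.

Row 1: (1,1)P 1/1 satisfied · (1,2)P 2/2 satisfied · (1,3)P 1/3 not · (1,4)Q 0/2 not
Row 2: (2,3)Q 1/3 not · (2,4)P 0/3 not
Row 3: (3,1)P 1/2 not · (3,2)Q 1/3 not · (3,3)Q 3/3 satisfied · (3,4)Q 2/4 not · (3,5)Q 1/1 satisfied
Row 4: (4,1)P 2/2 satisfied · (4,2)P 1/2 not · (4,4)P 0/1 not
For instance (1,3) has only 1/3 same-type neighbors, below 3/4.

No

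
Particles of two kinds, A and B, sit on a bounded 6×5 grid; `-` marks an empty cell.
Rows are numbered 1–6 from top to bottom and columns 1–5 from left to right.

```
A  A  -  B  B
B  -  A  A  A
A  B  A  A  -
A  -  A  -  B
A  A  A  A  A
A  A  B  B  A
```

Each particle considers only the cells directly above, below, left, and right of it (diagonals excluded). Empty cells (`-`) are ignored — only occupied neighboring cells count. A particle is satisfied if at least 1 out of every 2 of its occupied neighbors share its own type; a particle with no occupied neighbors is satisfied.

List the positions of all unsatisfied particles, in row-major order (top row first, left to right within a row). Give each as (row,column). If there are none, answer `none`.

Row 1: (1,1)A 1/2 satisfied · (1,2)A 1/1 satisfied · (1,4)B 1/2 satisfied · (1,5)B 1/2 satisfied
Row 2: (2,1)B 0/2 not · (2,3)A 2/2 satisfied · (2,4)A 3/4 satisfied · (2,5)A 1/2 satisfied
Row 3: (3,1)A 1/3 not · (3,2)B 0/2 not · (3,3)A 3/4 satisfied · (3,4)A 2/2 satisfied
Row 4: (4,1)A 2/2 satisfied · (4,3)A 2/2 satisfied · (4,5)B 0/1 not
Row 5: (5,1)A 3/3 satisfied · (5,2)A 3/3 satisfied · (5,3)A 3/4 satisfied · (5,4)A 2/3 satisfied · (5,5)A 2/3 satisfied
Row 6: (6,1)A 2/2 satisfied · (6,2)A 2/3 satisfied · (6,3)B 1/3 not · (6,4)B 1/3 not · (6,5)A 1/2 satisfied

(2,1), (3,1), (3,2), (4,5), (6,3), (6,4)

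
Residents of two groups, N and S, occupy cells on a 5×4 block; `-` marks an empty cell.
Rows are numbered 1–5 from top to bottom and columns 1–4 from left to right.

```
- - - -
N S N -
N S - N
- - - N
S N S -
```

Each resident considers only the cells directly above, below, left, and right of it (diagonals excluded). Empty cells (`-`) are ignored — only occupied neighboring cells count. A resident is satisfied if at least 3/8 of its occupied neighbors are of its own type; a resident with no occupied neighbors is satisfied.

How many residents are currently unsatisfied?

5

(2,1)N 1/2 ✓
(2,2)S 1/3 ✗
(2,3)N 0/1 ✗
(3,1)N 1/2 ✓
(3,2)S 1/2 ✓
(3,4)N 1/1 ✓
(4,4)N 1/1 ✓
(5,1)S 0/1 ✗
(5,2)N 0/2 ✗
(5,3)S 0/1 ✗
Unsatisfied: (2,2), (2,3), (5,1), (5,2), (5,3) — 5 in total.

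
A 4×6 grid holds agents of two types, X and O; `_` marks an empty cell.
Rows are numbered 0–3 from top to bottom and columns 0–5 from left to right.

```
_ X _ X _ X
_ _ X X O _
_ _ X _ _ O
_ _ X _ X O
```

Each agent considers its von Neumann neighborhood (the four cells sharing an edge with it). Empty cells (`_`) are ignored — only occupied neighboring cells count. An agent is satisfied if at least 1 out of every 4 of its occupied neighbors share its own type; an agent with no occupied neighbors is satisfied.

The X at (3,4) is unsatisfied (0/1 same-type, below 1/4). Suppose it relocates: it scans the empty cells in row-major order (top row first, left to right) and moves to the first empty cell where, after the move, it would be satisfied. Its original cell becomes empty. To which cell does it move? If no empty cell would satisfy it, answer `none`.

Vacating (3,4). Empty cells in order:
  (0,0): 1/1 same-type → satisfied — stop here.

(0,0)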